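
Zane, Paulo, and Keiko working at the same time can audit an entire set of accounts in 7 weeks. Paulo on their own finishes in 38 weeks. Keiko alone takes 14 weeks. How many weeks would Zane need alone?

Combined rate is 1/7 per week.
Known contribution: 1/38 + 1/14 = (7 + 19)/266 = 26/266 = 13/133 per week.
So Zane's rate is 1/7 − 13/133 = 6/133, meaning 133/6 weeks alone.

133/6 weeks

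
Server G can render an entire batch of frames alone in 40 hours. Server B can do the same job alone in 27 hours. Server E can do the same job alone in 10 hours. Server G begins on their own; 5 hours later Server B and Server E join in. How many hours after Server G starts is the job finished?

52/5 hours

In the first 5 hours Server G alone does 5/40 = 1/8 of the job, leaving 7/8.
Once everyone is working, combined rate: 1/40 + 1/27 + 1/10 = (27 + 40 + 108)/1080 = 175/1080 = 35/216 per hour.
Remaining 7/8 at 35/216 per hour takes 27/5 hours.
Total from the start = 5 + 27/5 = 52/5 hours.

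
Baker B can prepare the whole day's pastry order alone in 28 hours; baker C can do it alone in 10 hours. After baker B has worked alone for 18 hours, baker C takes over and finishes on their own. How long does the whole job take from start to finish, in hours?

In 18 hours baker B does 18/28 = 9/14 of the job, leaving 5/14.
Baker C works at 1/10 per hour, so finishing takes 5/14 ÷ 1/10 = 25/7 hours.
Total time = 18 + 25/7 = 151/7 hours.

151/7 hours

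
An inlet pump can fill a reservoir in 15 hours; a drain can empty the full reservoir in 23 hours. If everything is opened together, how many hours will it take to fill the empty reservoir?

345/8 hours

Net rate = 1/15 − 1/23 = (23 − 15)/345 = 8/345 per hour.
Filling time = 1 ÷ (8/345) = 345/8 hours.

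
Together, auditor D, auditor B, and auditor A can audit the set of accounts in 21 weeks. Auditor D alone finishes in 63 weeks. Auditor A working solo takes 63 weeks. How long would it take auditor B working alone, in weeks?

63 weeks

Combined rate is 1/21 per week.
Known contribution: 1/63 + 1/63 = (1 + 1)/63 = 2/63 per week.
So auditor B's rate is 1/21 − 2/63 = 1/63, meaning 63 weeks alone.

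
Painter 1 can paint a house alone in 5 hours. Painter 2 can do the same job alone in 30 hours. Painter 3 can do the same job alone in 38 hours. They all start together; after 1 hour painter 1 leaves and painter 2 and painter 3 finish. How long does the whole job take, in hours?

228/17 hours

In the first 1 hour the combined rate is 74/285, so 74/285 of the job is done, leaving 211/285.
After painter 1 leaves the rate is 17/285 per hour; the remaining 211/285 takes 211/17 hours.
Total = 1 + 211/17 = 228/17 hours.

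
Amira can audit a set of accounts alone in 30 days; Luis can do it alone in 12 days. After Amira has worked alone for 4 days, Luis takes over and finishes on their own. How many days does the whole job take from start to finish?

In 4 days Amira does 4/30 = 2/15 of the job, leaving 13/15.
Luis works at 1/12 per day, so finishing takes 13/15 ÷ 1/12 = 52/5 days.
Total time = 4 + 52/5 = 72/5 days.

72/5 days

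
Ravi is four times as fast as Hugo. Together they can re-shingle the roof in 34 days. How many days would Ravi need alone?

85/2 days

Let Hugo's rate be r; then Ravi's rate is 4r, so together (4 + 1)r = 5r = 1/34.
Thus r = 1/170 per day.
Hugo alone: 170 days; Ravi alone: 85/2 days.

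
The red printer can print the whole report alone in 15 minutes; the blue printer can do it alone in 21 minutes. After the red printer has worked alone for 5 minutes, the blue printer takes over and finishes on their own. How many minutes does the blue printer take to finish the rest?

14 minutes

In 5 minutes the red printer does 5/15 = 1/3 of the job, leaving 2/3.
The blue printer works at 1/21 per minute, so finishing takes 2/3 ÷ 1/21 = 14 minutes.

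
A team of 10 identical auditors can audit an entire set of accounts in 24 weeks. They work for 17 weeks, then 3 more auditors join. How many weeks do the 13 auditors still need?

70/13 weeks

One auditor does 1/240 of the job per week.
After 17 weeks with 10 auditors, 17/24 is done (7/24 left).
With 13 auditors the rate is 13/240, so the rest takes 7/24 ÷ 13/240 = 70/13 weeks.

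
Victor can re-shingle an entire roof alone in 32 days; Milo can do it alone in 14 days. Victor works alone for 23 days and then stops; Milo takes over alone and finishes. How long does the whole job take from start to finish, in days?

In 23 days Victor does 23/32 of the job, leaving 9/32.
Milo works at 1/14 per day, so finishing takes 9/32 ÷ 1/14 = 63/16 days.
Total time = 23 + 63/16 = 431/16 days.

431/16 days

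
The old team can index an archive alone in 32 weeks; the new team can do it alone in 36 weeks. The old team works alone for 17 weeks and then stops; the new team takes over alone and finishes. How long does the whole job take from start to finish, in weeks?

In 17 weeks the old team does 17/32 of the job, leaving 15/32.
The new team works at 1/36 per week, so finishing takes 15/32 ÷ 1/36 = 135/8 weeks.
Total time = 17 + 135/8 = 271/8 weeks.

271/8 weeks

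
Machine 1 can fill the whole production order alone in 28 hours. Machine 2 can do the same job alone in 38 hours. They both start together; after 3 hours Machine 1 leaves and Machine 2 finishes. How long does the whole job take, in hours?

In the first 3 hours the combined rate is 33/532, so 99/532 of the job is done, leaving 433/532.
After Machine 1 leaves the rate is 1/38 per hour; the remaining 433/532 takes 433/14 hours.
Total = 3 + 433/14 = 475/14 hours.

475/14 hours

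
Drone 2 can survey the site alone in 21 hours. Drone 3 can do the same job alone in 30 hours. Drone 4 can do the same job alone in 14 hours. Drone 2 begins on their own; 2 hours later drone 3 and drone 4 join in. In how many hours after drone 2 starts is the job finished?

In the first 2 hours drone 2 alone does 2/21 of the job, leaving 19/21.
Once everyone is working, combined rate: 1/21 + 1/30 + 1/14 = (10 + 7 + 15)/210 = 32/210 = 16/105 per hour.
Remaining 19/21 at 16/105 per hour takes 95/16 hours.
Total from the start = 2 + 95/16 = 127/16 hours.

127/16 hours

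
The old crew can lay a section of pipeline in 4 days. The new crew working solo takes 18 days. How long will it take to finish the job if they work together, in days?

36/11 days

With two workers the combined time is the product over the sum: 4·18/(4+18) = 72/22 = 36/11 days.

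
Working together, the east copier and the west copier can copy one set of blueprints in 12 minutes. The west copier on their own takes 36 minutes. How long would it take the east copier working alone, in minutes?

18 minutes

Combined rate is 1/12 per minute.
Known contribution: 1/36 per minute.
So the east copier's rate is 1/12 − 1/36 = 1/18, meaning 18 minutes alone.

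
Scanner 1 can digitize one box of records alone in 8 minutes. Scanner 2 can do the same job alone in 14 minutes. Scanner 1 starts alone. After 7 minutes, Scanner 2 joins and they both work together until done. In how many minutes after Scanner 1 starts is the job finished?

In the first 7 minutes Scanner 1 alone does 7/8 of the job, leaving 1/8.
Once everyone is working, combined rate: 1/8 + 1/14 = (7 + 4)/56 = 11/56 per minute.
Remaining 1/8 at 11/56 per minute takes 7/11 minutes.
Total from the start = 7 + 7/11 = 84/11 minutes.

84/11 minutes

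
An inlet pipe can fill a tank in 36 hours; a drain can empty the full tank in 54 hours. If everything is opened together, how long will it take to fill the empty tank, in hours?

108 hours

Net rate = 1/36 − 1/54 = (3 − 2)/108 = 1/108 per hour.
Filling time = 1 ÷ (1/108) = 108 hours.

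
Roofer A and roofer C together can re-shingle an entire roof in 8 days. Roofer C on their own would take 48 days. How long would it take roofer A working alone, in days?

48/5 days

Combined rate is 1/8 per day.
Known contribution: 1/48 per day.
So roofer A's rate is 1/8 − 1/48 = 5/48, meaning 48/5 days alone.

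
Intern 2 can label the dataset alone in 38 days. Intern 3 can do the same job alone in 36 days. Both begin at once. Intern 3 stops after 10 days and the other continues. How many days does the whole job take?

In the first 10 days the combined rate is 37/684, so 185/342 of the job is done, leaving 157/342.
After intern 3 leaves the rate is 1/38 per day; the remaining 157/342 takes 157/9 days.
Total = 10 + 157/9 = 247/9 days.

247/9 days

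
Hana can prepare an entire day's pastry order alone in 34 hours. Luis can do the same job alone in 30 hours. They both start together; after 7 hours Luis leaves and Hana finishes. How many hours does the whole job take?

391/15 hours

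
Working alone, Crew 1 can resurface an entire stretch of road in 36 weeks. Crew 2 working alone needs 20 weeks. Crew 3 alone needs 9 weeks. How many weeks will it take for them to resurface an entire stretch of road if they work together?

Combined rate: 1/36 + 1/20 + 1/9 = (5 + 9 + 20)/180 = 34/180 = 17/90 per week.
Time = 1 ÷ (17/90) = 90/17 weeks.

90/17 weeks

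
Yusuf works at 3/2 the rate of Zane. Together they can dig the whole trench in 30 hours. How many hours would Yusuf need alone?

Let Zane's rate be r; then Yusuf's rate is (3/2)r, so together (3/2 + 1)r = (5/2)r = 1/30.
Thus r = 1/75 per hour.
Zane alone: 75 hours; Yusuf alone: 50 hours.

50 hours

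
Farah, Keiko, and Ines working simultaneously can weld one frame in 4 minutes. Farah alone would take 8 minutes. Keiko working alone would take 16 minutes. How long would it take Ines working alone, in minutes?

16 minutes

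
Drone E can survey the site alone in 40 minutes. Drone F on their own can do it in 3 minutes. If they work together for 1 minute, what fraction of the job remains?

Combined rate: 1/40 + 1/3 = (3 + 40)/120 = 43/120 per minute.
In 1 minute they complete 1·43/120 = 43/120 of the job.
So 77/120 remains.

77/120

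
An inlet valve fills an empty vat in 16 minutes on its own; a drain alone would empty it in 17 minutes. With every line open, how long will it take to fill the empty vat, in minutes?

272 minutes

Net rate = 1/16 − 1/17 = (17 − 16)/272 = 1/272 per minute.
Filling time = 1 ÷ (1/272) = 272 minutes.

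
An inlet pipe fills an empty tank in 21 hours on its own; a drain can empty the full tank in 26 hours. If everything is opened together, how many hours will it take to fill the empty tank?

Net rate = 1/21 − 1/26 = (26 − 21)/546 = 5/546 per hour.
Filling time = 1 ÷ (5/546) = 546/5 hours.

546/5 hours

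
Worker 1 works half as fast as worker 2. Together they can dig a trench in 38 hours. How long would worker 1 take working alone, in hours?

Let worker 2's rate be r; then worker 1's rate is (1/2)r, so together (1/2 + 1)r = (3/2)r = 1/38.
Thus r = 1/57 per hour.
Worker 2 alone: 57 hours; worker 1 alone: 114 hours.

114 hours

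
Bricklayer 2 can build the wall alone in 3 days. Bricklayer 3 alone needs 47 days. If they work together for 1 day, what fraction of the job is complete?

50/141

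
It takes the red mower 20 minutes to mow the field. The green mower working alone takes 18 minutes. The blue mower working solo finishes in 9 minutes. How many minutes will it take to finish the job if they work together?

60/13 minutes

Combined rate: 1/20 + 1/18 + 1/9 = (9 + 10 + 20)/180 = 39/180 = 13/60 per minute.
Time = 1 ÷ (13/60) = 60/13 minutes.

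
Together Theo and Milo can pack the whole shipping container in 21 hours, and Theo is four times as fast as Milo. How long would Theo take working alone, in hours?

105/4 hours

Let Milo's rate be r; then Theo's rate is 4r, so together (4 + 1)r = 5r = 1/21.
Thus r = 1/105 per hour.
Milo alone: 105 hours; Theo alone: 105/4 hours.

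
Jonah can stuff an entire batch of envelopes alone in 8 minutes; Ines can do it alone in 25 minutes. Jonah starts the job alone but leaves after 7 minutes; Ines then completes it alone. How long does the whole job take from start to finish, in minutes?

In 7 minutes Jonah does 7/8 of the job, leaving 1/8.
Ines works at 1/25 per minute, so finishing takes 1/8 ÷ 1/25 = 25/8 minutes.
Total time = 7 + 25/8 = 81/8 minutes.

81/8 minutes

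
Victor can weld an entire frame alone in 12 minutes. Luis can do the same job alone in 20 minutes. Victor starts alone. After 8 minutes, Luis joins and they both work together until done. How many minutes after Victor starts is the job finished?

21/2 minutes

In the first 8 minutes Victor alone does 8/12 = 2/3 of the job, leaving 1/3.
Once everyone is working, combined rate: 1/12 + 1/20 = (5 + 3)/60 = 8/60 = 2/15 per minute.
Remaining 1/3 at 2/15 per minute takes 5/2 minutes.
Total from the start = 8 + 5/2 = 21/2 minutes.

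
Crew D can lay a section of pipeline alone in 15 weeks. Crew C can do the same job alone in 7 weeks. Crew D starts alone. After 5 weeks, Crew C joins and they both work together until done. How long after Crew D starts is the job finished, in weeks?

In the first 5 weeks Crew D alone does 5/15 = 1/3 of the job, leaving 2/3.
Once everyone is working, combined rate: 1/15 + 1/7 = (7 + 15)/105 = 22/105 per week.
Remaining 2/3 at 22/105 per week takes 35/11 weeks.
Total from the start = 5 + 35/11 = 90/11 weeks.

90/11 weeks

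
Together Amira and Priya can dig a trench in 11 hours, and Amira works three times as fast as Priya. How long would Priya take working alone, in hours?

Let Priya's rate be r; then Amira's rate is 3r, so together (3 + 1)r = 4r = 1/11.
Thus r = 1/44 per hour.
Priya alone: 44 hours; Amira alone: 44/3 hours.

44 hours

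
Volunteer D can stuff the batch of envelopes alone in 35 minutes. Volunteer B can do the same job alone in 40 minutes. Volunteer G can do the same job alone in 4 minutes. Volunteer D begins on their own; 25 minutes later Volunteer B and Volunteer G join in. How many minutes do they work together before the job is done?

In the first 25 minutes Volunteer D alone does 25/35 = 5/7 of the job, leaving 2/7.
Once everyone is working, combined rate: 1/35 + 1/40 + 1/4 = (8 + 7 + 70)/280 = 85/280 = 17/56 per minute.
Remaining 2/7 at 17/56 per minute takes 16/17 minutes.

16/17 minutes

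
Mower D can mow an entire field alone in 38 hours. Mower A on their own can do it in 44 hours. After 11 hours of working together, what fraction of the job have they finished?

41/76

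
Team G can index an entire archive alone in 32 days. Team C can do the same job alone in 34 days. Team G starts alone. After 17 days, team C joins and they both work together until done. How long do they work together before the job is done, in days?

85/11 days

In the first 17 days team G alone does 17/32 of the job, leaving 15/32.
Once everyone is working, combined rate: 1/32 + 1/34 = (17 + 16)/544 = 33/544 per day.
Remaining 15/32 at 33/544 per day takes 85/11 days.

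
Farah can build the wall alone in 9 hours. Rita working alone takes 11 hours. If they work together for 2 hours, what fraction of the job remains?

59/99

Combined rate: 1/9 + 1/11 = (11 + 9)/99 = 20/99 per hour.
In 2 hours they complete 2·20/99 = 40/99 of the job.
So 59/99 remains.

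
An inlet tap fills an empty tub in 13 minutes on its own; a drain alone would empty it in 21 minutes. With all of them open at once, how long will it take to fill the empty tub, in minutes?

273/8 minutes

Net rate = 1/13 − 1/21 = (21 − 13)/273 = 8/273 per minute.
Filling time = 1 ÷ (8/273) = 273/8 minutes.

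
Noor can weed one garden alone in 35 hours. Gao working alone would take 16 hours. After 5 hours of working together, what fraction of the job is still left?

Combined rate: 1/35 + 1/16 = (16 + 35)/560 = 51/560 per hour.
In 5 hours they complete 5·51/560 = 51/112 of the job.
So 61/112 remains.

61/112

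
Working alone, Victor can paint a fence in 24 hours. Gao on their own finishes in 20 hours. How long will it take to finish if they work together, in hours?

120/11 hours

With two workers the combined time is the product over the sum: 24·20/(24+20) = 480/44 = 120/11 hours.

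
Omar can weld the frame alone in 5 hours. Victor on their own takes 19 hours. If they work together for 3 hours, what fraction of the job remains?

Combined rate: 1/5 + 1/19 = (19 + 5)/95 = 24/95 per hour.
In 3 hours they complete 3·24/95 = 72/95 of the job.
So 23/95 remains.

23/95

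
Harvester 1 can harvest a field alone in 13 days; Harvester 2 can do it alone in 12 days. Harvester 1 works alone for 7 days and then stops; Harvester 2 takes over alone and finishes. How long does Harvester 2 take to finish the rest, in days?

72/13 days

In 7 days Harvester 1 does 7/13 of the job, leaving 6/13.
Harvester 2 works at 1/12 per day, so finishing takes 6/13 ÷ 1/12 = 72/13 days.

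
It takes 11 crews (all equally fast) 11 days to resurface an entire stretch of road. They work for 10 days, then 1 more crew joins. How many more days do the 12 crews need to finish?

11/12 days

One crew does 1/121 of the job per day.
After 10 days with 11 crews, 10/11 is done (1/11 left).
With 12 crews the rate is 12/121, so the rest takes 1/11 ÷ 12/121 = 11/12 days.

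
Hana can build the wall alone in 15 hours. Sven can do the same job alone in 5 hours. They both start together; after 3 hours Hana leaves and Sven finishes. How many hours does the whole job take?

In the first 3 hours the combined rate is 4/15, so 4/5 of the job is done, leaving 1/5.
After Hana leaves the rate is 1/5 per hour; the remaining 1/5 takes 1 hour.
Total = 3 + 1 = 4 hours.

4 hours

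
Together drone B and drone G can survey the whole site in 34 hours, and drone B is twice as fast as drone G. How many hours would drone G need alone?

102 hours

Let drone G's rate be r; then drone B's rate is 2r, so together (2 + 1)r = 3r = 1/34.
Thus r = 1/102 per hour.
Drone G alone: 102 hours; drone B alone: 51 hours.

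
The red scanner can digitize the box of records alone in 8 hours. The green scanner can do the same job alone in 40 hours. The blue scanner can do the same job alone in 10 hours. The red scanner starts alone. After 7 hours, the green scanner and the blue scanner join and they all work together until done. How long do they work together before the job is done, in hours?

1/2 hours

In the first 7 hours the red scanner alone does 7/8 of the job, leaving 1/8.
Once everyone is working, combined rate: 1/8 + 1/40 + 1/10 = (5 + 1 + 4)/40 = 10/40 = 1/4 per hour.
Remaining 1/8 at 1/4 per hour takes 1/2 hours.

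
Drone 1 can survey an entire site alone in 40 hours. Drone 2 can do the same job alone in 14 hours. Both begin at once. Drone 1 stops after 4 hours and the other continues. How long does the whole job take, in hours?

63/5 hours

In the first 4 hours the combined rate is 27/280, so 27/70 of the job is done, leaving 43/70.
After Drone 1 leaves the rate is 1/14 per hour; the remaining 43/70 takes 43/5 hours.
Total = 4 + 43/5 = 63/5 hours.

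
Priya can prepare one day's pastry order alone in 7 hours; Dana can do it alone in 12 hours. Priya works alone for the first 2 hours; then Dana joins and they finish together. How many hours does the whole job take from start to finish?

98/19 hours

In 2 hours Priya does 2/7 of the job, leaving 5/7.
Priya and Dana together work at 19/84 per hour, so finishing takes 5/7 ÷ 19/84 = 60/19 hours.
Total time = 2 + 60/19 = 98/19 hours.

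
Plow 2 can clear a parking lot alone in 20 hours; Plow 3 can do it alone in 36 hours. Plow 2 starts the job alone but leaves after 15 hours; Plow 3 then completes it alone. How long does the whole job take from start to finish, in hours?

24 hours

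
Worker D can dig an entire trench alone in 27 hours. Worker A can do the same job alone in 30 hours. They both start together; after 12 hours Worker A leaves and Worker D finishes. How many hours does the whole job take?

81/5 hours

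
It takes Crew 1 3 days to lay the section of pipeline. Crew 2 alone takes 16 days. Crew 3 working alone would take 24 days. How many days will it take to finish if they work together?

16/7 days

Combined rate: 1/3 + 1/16 + 1/24 = (16 + 3 + 2)/48 = 21/48 = 7/16 per day.
Time = 1 ÷ (7/16) = 16/7 days.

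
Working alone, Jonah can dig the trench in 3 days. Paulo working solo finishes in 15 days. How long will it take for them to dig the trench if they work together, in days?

With two workers the combined time is the product over the sum: 3·15/(3+15) = 45/18 = 5/2 days.

5/2 days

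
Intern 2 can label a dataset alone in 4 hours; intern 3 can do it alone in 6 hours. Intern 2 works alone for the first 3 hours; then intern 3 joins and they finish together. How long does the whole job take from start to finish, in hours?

18/5 hours

In 3 hours intern 2 does 3/4 of the job, leaving 1/4.
Intern 2 and intern 3 together work at 5/12 per hour, so finishing takes 1/4 ÷ 5/12 = 3/5 hours.
Total time = 3 + 3/5 = 18/5 hours.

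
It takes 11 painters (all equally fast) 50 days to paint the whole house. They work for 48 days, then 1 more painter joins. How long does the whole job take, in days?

299/6 days

One painter does 1/550 of the job per day.
After 48 days with 11 painters, 24/25 is done (1/25 left).
With 12 painters the rate is 12/550 = 6/275, so the rest takes 1/25 ÷ 6/275 = 11/6 days.
Total = 48 + 11/6 = 299/6 days.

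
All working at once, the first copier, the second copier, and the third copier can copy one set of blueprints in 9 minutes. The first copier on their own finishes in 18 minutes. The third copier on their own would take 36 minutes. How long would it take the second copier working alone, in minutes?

36 minutes

Combined rate is 1/9 per minute.
Known contribution: 1/18 + 1/36 = (2 + 1)/36 = 3/36 = 1/12 per minute.
So the second copier's rate is 1/9 − 1/12 = 1/36, meaning 36 minutes alone.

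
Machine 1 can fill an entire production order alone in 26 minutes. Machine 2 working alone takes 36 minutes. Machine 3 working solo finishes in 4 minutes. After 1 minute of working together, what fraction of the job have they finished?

Combined rate: 1/26 + 1/36 + 1/4 = (18 + 13 + 117)/468 = 148/468 = 37/117 per minute.
In 1 minute they complete 1·37/117 = 37/117 of the job.

37/117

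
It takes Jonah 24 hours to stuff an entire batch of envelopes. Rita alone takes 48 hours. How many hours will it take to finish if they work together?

16 hours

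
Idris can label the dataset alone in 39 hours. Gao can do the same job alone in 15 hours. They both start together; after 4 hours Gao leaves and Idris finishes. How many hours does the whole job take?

In the first 4 hours the combined rate is 6/65, so 24/65 of the job is done, leaving 41/65.
After Gao leaves the rate is 1/39 per hour; the remaining 41/65 takes 123/5 hours.
Total = 4 + 123/5 = 143/5 hours.

143/5 hours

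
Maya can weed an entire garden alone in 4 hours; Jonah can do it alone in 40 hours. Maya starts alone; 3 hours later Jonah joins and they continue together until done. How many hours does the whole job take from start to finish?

43/11 hours

In 3 hours Maya does 3/4 of the job, leaving 1/4.
Maya and Jonah together work at 11/40 per hour, so finishing takes 1/4 ÷ 11/40 = 10/11 hours.
Total time = 3 + 10/11 = 43/11 hours.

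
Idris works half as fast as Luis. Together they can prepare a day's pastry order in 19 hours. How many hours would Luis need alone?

57/2 hours

Let Luis's rate be r; then Idris's rate is (1/2)r, so together (1/2 + 1)r = (3/2)r = 1/19.
Thus r = 2/57 per hour.
Luis alone: 57/2 hours; Idris alone: 57 hours.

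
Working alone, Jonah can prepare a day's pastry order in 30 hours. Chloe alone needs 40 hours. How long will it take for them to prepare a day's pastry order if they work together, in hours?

120/7 hours

With two workers the combined time is the product over the sum: 30·40/(30+40) = 1200/70 = 120/7 hours.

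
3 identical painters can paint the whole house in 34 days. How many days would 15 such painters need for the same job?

34/5 days

Total work is 3·34 = 102 painter-days.
With 15 painters: 102/15 = 34/5 days.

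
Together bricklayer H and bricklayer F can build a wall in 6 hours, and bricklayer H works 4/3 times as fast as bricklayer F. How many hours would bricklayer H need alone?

21/2 hours

Let bricklayer F's rate be r; then bricklayer H's rate is (4/3)r, so together (4/3 + 1)r = (7/3)r = 1/6.
Thus r = 1/14 per hour.
Bricklayer F alone: 14 hours; bricklayer H alone: 21/2 hours.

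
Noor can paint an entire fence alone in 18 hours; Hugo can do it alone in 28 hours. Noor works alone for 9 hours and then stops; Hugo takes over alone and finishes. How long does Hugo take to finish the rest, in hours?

In 9 hours Noor does 9/18 = 1/2 of the job, leaving 1/2.
Hugo works at 1/28 per hour, so finishing takes 1/2 ÷ 1/28 = 14 hours.

14 hours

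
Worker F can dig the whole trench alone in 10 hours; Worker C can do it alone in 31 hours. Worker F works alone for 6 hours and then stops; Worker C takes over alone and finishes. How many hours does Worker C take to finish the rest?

In 6 hours Worker F does 6/10 = 3/5 of the job, leaving 2/5.
Worker C works at 1/31 per hour, so finishing takes 2/5 ÷ 1/31 = 62/5 hours.

62/5 hours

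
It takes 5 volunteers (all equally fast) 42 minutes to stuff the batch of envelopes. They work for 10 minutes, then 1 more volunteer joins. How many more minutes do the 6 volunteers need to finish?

80/3 minutes

One volunteer does 1/210 of the job per minute.
After 10 minutes with 5 volunteers, 5/21 is done (16/21 left).
With 6 volunteers the rate is 6/210 = 1/35, so the rest takes 16/21 ÷ 1/35 = 80/3 minutes.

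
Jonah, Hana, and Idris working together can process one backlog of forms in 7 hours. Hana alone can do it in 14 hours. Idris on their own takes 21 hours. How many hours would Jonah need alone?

42 hours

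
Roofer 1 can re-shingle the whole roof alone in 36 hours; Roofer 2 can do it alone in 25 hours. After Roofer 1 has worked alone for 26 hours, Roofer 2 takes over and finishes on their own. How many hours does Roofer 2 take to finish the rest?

125/18 hours

In 26 hours Roofer 1 does 26/36 = 13/18 of the job, leaving 5/18.
Roofer 2 works at 1/25 per hour, so finishing takes 5/18 ÷ 1/25 = 125/18 hours.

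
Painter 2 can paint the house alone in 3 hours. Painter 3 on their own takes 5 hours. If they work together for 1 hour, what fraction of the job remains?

7/15

Combined rate: 1/3 + 1/5 = (5 + 3)/15 = 8/15 per hour.
In 1 hour they complete 1·8/15 = 8/15 of the job.
So 7/15 remains.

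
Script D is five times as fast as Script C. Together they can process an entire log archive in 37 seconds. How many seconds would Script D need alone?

222/5 seconds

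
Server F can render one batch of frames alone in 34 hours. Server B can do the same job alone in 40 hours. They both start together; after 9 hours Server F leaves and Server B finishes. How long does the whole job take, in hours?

In the first 9 hours the combined rate is 37/680, so 333/680 of the job is done, leaving 347/680.
After Server F leaves the rate is 1/40 per hour; the remaining 347/680 takes 347/17 hours.
Total = 9 + 347/17 = 500/17 hours.

500/17 hours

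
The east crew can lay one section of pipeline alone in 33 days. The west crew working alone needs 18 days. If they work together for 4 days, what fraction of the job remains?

Combined rate: 1/33 + 1/18 = (6 + 11)/198 = 17/198 per day.
In 4 days they complete 4·17/198 = 34/99 of the job.
So 65/99 remains.

65/99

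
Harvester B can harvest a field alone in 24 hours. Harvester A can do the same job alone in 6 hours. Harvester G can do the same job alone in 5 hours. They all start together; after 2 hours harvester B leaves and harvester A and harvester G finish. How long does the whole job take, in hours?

5/2 hours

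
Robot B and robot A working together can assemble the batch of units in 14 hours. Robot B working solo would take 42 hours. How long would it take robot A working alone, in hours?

21 hours

Combined rate is 1/14 per hour.
Known contribution: 1/42 per hour.
So robot A's rate is 1/14 − 1/42 = 1/21, meaning 21 hours alone.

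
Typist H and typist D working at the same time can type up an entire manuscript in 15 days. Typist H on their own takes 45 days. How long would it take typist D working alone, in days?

Combined rate is 1/15 per day.
Known contribution: 1/45 per day.
So typist D's rate is 1/15 − 1/45 = 2/45, meaning 45/2 days alone.

45/2 days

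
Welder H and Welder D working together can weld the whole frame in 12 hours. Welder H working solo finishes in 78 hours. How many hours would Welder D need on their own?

156/11 hours

Combined rate is 1/12 per hour.
Known contribution: 1/78 per hour.
So Welder D's rate is 1/12 − 1/78 = 11/156, meaning 156/11 hours alone.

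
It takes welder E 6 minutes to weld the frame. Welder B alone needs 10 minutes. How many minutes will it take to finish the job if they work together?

Combined rate: 1/6 + 1/10 = (5 + 3)/30 = 8/30 = 4/15 per minute.
Time = 1 ÷ (4/15) = 15/4 minutes.

15/4 minutes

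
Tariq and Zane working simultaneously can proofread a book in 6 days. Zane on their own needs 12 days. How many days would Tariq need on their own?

12 days

Combined rate is 1/6 per day.
Known contribution: 1/12 per day.
So Tariq's rate is 1/6 − 1/12 = 1/12, meaning 12 days alone.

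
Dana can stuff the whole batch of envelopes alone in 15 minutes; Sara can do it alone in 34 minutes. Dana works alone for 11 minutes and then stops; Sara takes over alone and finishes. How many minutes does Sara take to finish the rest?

136/15 minutes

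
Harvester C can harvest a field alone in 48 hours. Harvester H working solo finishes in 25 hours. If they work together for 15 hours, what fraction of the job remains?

7/80

Combined rate: 1/48 + 1/25 = (25 + 48)/1200 = 73/1200 per hour.
In 15 hours they complete 15·73/1200 = 73/80 of the job.
So 7/80 remains.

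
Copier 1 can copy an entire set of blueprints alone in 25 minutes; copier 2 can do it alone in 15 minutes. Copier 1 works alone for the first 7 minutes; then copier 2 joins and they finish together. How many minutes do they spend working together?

In 7 minutes copier 1 does 7/25 of the job, leaving 18/25.
Copier 1 and copier 2 together work at 8/75 per minute, so finishing takes 18/25 ÷ 8/75 = 27/4 minutes.

27/4 minutes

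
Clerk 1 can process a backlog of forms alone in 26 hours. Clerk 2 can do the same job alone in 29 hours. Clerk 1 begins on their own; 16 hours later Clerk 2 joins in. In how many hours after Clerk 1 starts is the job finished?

234/11 hours

In the first 16 hours Clerk 1 alone does 16/26 = 8/13 of the job, leaving 5/13.
Once everyone is working, combined rate: 1/26 + 1/29 = (29 + 26)/754 = 55/754 per hour.
Remaining 5/13 at 55/754 per hour takes 58/11 hours.
Total from the start = 16 + 58/11 = 234/11 hours.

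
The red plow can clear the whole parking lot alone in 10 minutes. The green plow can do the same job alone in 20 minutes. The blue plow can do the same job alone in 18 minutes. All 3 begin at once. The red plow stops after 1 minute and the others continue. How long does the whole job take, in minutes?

162/19 minutes

In the first 1 minute the combined rate is 37/180, so 37/180 of the job is done, leaving 143/180.
After the red plow leaves the rate is 19/180 per minute; the remaining 143/180 takes 143/19 minutes.
Total = 1 + 143/19 = 162/19 minutes.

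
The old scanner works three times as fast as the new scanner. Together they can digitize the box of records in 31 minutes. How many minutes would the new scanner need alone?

Let the new scanner's rate be r; then the old scanner's rate is 3r, so together (3 + 1)r = 4r = 1/31.
Thus r = 1/124 per minute.
The new scanner alone: 124 minutes; the old scanner alone: 124/3 minutes.

124 minutes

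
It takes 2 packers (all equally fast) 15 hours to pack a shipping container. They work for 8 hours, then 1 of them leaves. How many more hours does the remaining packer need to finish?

14 hours

One packer does 1/30 of the job per hour.
After 8 hours with 2 packers, 8/15 is done (7/15 left).
With 1 packer the rate is 1/30, so the rest takes 7/15 ÷ 1/30 = 14 hours.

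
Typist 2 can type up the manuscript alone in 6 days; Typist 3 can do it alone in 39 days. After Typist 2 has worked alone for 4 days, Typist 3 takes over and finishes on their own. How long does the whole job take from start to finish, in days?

In 4 days Typist 2 does 4/6 = 2/3 of the job, leaving 1/3.
Typist 3 works at 1/39 per day, so finishing takes 1/3 ÷ 1/39 = 13 days.
Total time = 4 + 13 = 17 days.

17 days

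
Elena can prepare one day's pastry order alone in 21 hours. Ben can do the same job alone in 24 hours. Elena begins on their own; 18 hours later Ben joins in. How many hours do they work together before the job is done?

8/5 hours

In the first 18 hours Elena alone does 18/21 = 6/7 of the job, leaving 1/7.
Once everyone is working, combined rate: 1/21 + 1/24 = (8 + 7)/168 = 15/168 = 5/56 per hour.
Remaining 1/7 at 5/56 per hour takes 8/5 hours.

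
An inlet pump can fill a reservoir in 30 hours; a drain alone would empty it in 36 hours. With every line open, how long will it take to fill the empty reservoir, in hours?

Net rate = 1/30 − 1/36 = (6 − 5)/180 = 1/180 per hour.
Filling time = 1 ÷ (1/180) = 180 hours.

180 hours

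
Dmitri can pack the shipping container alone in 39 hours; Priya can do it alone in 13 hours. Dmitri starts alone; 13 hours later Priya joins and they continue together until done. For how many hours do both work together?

13/2 hours

In 13 hours Dmitri does 13/39 = 1/3 of the job, leaving 2/3.
Dmitri and Priya together work at 4/39 per hour, so finishing takes 2/3 ÷ 4/39 = 13/2 hours.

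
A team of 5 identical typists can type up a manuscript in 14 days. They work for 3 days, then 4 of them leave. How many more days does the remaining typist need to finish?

55 days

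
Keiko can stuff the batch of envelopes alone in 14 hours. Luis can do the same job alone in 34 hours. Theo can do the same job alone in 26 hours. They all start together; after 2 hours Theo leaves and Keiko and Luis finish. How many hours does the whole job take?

119/13 hours

In the first 2 hours the combined rate is 431/3094, so 431/1547 of the job is done, leaving 1116/1547.
After Theo leaves the rate is 12/119 per hour; the remaining 1116/1547 takes 93/13 hours.
Total = 2 + 93/13 = 119/13 hours.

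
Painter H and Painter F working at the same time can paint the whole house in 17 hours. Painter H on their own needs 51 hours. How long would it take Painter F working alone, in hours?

51/2 hours

Combined rate is 1/17 per hour.
Known contribution: 1/51 per hour.
So Painter F's rate is 1/17 − 1/51 = 2/51, meaning 51/2 hours alone.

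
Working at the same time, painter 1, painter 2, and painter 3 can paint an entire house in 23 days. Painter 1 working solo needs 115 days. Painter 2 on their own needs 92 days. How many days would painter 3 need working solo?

Combined rate is 1/23 per day.
Known contribution: 1/115 + 1/92 = (4 + 5)/460 = 9/460 per day.
So painter 3's rate is 1/23 − 9/460 = 11/460, meaning 460/11 days alone.

460/11 days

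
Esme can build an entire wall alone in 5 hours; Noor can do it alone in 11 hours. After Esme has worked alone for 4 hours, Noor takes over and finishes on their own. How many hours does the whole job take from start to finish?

In 4 hours Esme does 4/5 of the job, leaving 1/5.
Noor works at 1/11 per hour, so finishing takes 1/5 ÷ 1/11 = 11/5 hours.
Total time = 4 + 11/5 = 31/5 hours.

31/5 hours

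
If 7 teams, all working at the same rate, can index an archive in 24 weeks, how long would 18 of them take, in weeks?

28/3 weeks

Total work is 7·24 = 168 team-weeks.
With 18 teams: 168/18 = 28/3 weeks.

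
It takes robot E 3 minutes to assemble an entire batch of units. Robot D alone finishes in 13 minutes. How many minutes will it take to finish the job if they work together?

39/16 minutes

Combined rate: 1/3 + 1/13 = (13 + 3)/39 = 16/39 per minute.
Time = 1 ÷ (16/39) = 39/16 minutes.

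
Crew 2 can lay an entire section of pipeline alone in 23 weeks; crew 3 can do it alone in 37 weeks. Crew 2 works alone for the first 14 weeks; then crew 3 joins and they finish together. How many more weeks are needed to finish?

111/20 weeks

In 14 weeks crew 2 does 14/23 of the job, leaving 9/23.
Crew 2 and crew 3 together work at 60/851 per week, so finishing takes 9/23 ÷ 60/851 = 111/20 weeks.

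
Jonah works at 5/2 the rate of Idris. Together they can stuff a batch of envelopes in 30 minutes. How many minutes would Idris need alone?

Let Idris's rate be r; then Jonah's rate is (5/2)r, so together (5/2 + 1)r = (7/2)r = 1/30.
Thus r = 1/105 per minute.
Idris alone: 105 minutes; Jonah alone: 42 minutes.

105 minutes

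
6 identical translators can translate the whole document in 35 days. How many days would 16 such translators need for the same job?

105/8 days

Total work is 6·35 = 210 translator-days.
With 16 translators: 210/16 = 105/8 days.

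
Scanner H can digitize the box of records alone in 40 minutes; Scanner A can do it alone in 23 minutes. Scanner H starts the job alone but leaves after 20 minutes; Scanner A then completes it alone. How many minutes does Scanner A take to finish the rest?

In 20 minutes Scanner H does 20/40 = 1/2 of the job, leaving 1/2.
Scanner A works at 1/23 per minute, so finishing takes 1/2 ÷ 1/23 = 23/2 minutes.

23/2 minutes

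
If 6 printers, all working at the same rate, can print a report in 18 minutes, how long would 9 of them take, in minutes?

12 minutes

Total work is 6·18 = 108 printer-minutes.
With 9 printers: 108/9 = 12 minutes.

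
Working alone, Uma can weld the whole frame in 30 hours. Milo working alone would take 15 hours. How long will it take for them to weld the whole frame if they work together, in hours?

With two workers the combined time is the product over the sum: 30·15/(30+15) = 450/45 = 10 hours.

10 hours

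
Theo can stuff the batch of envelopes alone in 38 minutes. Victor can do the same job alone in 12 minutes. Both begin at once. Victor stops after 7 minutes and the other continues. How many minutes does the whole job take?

95/6 minutes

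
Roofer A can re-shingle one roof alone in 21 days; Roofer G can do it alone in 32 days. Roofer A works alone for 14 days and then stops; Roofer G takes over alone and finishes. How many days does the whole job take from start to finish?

74/3 days

In 14 days Roofer A does 14/21 = 2/3 of the job, leaving 1/3.
Roofer G works at 1/32 per day, so finishing takes 1/3 ÷ 1/32 = 32/3 days.
Total time = 14 + 32/3 = 74/3 days.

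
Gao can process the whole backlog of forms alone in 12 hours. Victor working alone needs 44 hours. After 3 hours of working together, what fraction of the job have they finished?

Combined rate: 1/12 + 1/44 = (11 + 3)/132 = 14/132 = 7/66 per hour.
In 3 hours they complete 3·7/66 = 7/22 of the job.

7/22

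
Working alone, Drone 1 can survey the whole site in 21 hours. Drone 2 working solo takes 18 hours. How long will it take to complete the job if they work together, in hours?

126/13 hours

Combined rate: 1/21 + 1/18 = (6 + 7)/126 = 13/126 per hour.
Time = 1 ÷ (13/126) = 126/13 hours.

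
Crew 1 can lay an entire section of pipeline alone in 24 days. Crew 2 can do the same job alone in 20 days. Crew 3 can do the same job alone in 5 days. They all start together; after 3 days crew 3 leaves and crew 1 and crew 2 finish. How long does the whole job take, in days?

48/11 days

In the first 3 days the combined rate is 7/24, so 7/8 of the job is done, leaving 1/8.
After crew 3 leaves the rate is 11/120 per day; the remaining 1/8 takes 15/11 days.
Total = 3 + 15/11 = 48/11 days.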